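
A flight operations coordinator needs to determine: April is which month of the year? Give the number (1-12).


Calendar month order:
3. March
4. April <--
5. May
April is month number 4

4


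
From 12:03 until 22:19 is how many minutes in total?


Start time: 12:03 = 723 minutes from midnight
End time: 22:19 = 1339 minutes from midnight
Difference: 1339 - 723 = 616 minutes
That is 10 hours and 16 minutes

616


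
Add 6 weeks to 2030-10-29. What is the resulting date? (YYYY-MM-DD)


Start: 2030-10-29
Weeks to add: 6
Convert to days: 6 x 7 = 42 days
Add 42 days to 2030-10-29
Result: 2030-12-10

2030-12-10


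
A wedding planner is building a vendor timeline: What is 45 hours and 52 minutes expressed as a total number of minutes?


Hours: 45
Minutes: 52
Convert hours to minutes: 45 x 60 = 2700
Add remaining minutes: 2700 + 52 = 2752

2752


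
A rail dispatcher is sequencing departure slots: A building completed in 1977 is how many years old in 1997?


Birth year: 1977
Current year: 1997
Age = current year - birth year
Age = 1997 - 1977 = 20

20


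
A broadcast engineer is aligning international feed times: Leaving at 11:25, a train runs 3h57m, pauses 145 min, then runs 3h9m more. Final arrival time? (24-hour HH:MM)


Depart: 11:25
Leg 1: +237 min -> 15:22
Layover: +145 min -> 17:47
Leg 2: +189 min -> 20:56
Total travel: 571 minutes = 9h 31m
Arrival: 20:56

20:56


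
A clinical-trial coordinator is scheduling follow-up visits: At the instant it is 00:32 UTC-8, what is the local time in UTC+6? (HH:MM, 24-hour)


Local time: 00:32 at UTC-8 (offset -8h)
Target zone: UTC+6 (offset 6h)
Difference: 6 - (-8) = 14 hours
Calculation: 0 + (14) = 14
Result: 14:32

14:32


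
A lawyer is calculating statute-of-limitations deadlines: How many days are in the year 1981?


Year: 1981
Check leap year rules:
Divisible by 4? No
1981 is not a leap year
Days: 365

365


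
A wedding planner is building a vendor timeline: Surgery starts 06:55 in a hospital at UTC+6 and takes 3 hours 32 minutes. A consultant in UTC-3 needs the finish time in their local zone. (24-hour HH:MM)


Start: 06:55 in UTC+6
Step 1 - add duration:
  minutes: 55 + 32 = 87 (carry 1h)
  hours: 6 + 3 + 1 = 10
  end in UTC+6: 10:27
Step 2 - convert UTC+6 -> UTC-3:
  offset difference: -3 - (6) = -9 hours
  10 + (-9) = 1 -> mod 24 = 1
Result: 01:27 in UTC-3

01:27


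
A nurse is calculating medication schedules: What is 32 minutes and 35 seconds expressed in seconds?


Minutes: 32
Extra seconds: 35
Seconds per minute: 60
Minutes to seconds: 32 x 60 = 1920
Total: 1920 + 35 = 1955

1955


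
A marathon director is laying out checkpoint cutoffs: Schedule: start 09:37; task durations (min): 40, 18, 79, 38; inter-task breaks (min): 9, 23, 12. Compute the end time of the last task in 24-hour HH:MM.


Start: 09:37 = 577 min from midnight
  after task 1 (40 min): 10:17
  after break (9 min): 10:26
  after task 2 (18 min): 10:44
  after break (23 min): 11:07
  after task 3 (79 min): 12:26
  after break (12 min): 12:38
  after task 4 (38 min): 13:16
Total elapsed: 219 minutes
End time: 13:16

13:16


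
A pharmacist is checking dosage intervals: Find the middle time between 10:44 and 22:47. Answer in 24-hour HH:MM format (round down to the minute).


Start time: 10:44 = 644 minutes from midnight
End time: 22:47 = 1367 minutes from midnight
Sum: 644 + 1367 = 2011
Midpoint: 2011 / 2 = 1005 minutes
Convert: 1005 / 60 = 16 hours, 45 minutes
Result: 16:45

16:45


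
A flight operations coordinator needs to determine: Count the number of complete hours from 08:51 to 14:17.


Start: 08:51
End: 14:17
Hour difference: 14 - 8 = 6 hours
Minute difference: 17 - 51 = -34 minutes
Total minutes: 326
Complete hours: 326 / 60 = 5 (remainder 26)

5


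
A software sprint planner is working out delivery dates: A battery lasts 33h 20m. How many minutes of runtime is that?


Hours: 33
Extra minutes: 20
Minutes per hour: 60
Hours to minutes: 33 x 60 = 1980
Total: 1980 + 20 = 2000

2000


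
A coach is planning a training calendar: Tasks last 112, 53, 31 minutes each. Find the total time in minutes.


Durations: 112, 53, 31
Running sum: 112
+ 53 = 165
+ 31 = 196
Total duration: 196 minutes
That is 3 hours and 16 minutes

196


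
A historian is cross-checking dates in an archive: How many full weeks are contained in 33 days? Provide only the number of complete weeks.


Total days: 33
Days per week: 7
Division: 33 / 7 = 4 remainder 5
Complete weeks: 4
Remaining days: 5

4


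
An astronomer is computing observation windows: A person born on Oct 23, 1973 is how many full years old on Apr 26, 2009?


Birth: 1973-10-23
Reference: 2009-04-26
Year difference: 2009 - 1973 = 36
Has birthday (10-23) occurred by 04-26? No
Birthday not yet reached this year -> subtract 1
Age in full years: 35

35


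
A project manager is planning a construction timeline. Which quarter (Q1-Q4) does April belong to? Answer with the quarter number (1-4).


Month: April (month 4)
Q1: January-March (months 1-3)
Q2: April-June (months 4-6)
Q3: July-September (months 7-9)
Q4: October-December (months 10-12)
Month 4 falls in Q2

2


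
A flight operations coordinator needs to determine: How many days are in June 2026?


Month: June
Year: 2026
June is a 30-day month
Total: 30 days

30


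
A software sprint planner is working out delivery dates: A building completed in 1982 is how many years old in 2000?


Birth year: 1982
Current year: 2000
Age = current year - birth year
Age = 2000 - 1982 = 18

18


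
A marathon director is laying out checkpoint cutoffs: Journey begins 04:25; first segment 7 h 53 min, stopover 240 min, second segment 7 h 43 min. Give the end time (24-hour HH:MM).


Depart: 04:25
Leg 1: +473 min -> 12:18
Layover: +240 min -> 16:18
Leg 2: +463 min -> 00:01
Total travel: 1176 minutes = 19h 36m
Arrival: 00:01

00:01


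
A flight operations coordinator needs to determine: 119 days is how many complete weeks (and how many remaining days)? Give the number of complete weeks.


Total days: 119
Days per week: 7
Division: 119 / 7 = 17 remainder 0
Complete weeks: 17
Remaining days: 0

17


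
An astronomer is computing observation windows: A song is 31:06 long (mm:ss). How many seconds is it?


Minutes: 31
Extra seconds: 6
Seconds per minute: 60
Minutes to seconds: 31 x 60 = 1860
Total: 1860 + 6 = 1866

1866


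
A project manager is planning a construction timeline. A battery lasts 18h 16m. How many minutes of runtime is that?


Hours: 18
Extra minutes: 16
Minutes per hour: 60
Hours to minutes: 18 x 60 = 1080
Total: 1080 + 16 = 1096

1096


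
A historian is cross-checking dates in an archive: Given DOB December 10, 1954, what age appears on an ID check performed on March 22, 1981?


Birth: 1954-12-10
Reference: 1981-03-22
Year difference: 1981 - 1954 = 27
Has birthday (12-10) occurred by 03-22? No
Birthday not yet reached this year -> subtract 1
Age in full years: 26

26


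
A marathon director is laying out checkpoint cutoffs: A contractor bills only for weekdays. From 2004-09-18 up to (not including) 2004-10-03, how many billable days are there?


Start: 2004-09-18 (Saturday)
End (exclusive): 2004-10-03 (Sunday)
Total calendar days: 15
Full weeks: 15 // 7 = 2 -> 10 weekdays
Remaining 1 days starting on Saturday:
  Sat(-) -> 0 weekdays
Total business days: 10 + 0 = 10

10


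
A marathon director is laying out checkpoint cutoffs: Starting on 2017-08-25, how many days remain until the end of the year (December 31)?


Start: August 25, 2017
End: December 31, 2017
Days left in August: 6
September: 30
October: 31
November: 30
December: 31
Sum of remaining months: 122
Total: 6 + 122 = 128

128


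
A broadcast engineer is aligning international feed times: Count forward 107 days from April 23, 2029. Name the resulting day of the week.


Start: 2029-04-23 (Monday)
Step 1 - find target date: add 107 days
  2029-04-23 + 107 days = 2029-08-08
Step 2 - day of week:
  107 mod 7 = 2
  Monday + 2 days -> Wednesday
Result: Wednesday (2029-08-08)

Wednesday


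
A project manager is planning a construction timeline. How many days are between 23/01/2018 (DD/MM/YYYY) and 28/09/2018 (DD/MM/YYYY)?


Start date: 2018-01-23
End date: 2018-09-28
Jan 2018: +9 days
Feb 2018: +28 days
Mar 2018: +31 days
... (6 more months)
Total: 248 days

248


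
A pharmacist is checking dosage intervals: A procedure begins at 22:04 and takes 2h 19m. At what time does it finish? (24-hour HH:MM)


Start time: 22:04
Adding: 2 hours 19 minutes
Minutes: 4 + 19 = 23
Hours: 22 + 2 + 0 = 24
Hour wraparound: 24 mod 24 = 0
Result: 00:23

00:23


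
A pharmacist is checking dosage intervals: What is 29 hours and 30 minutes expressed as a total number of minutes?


Hours: 29
Minutes: 30
Convert hours to minutes: 29 x 60 = 1740
Add remaining minutes: 1740 + 30 = 1770

1770


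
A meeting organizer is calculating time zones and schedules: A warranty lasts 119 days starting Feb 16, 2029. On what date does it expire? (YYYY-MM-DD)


Start: 2029-02-16
Adding 119 days
Days remaining in February: 12
After February: 107 days still to add
March 2029: 31 days, 76 remaining
April 2029: 30 days, 46 remaining
May 2029: 31 days, 15 remaining
June 2029 has 30 days, need 15
Result: 2029-06-15

2029-06-15


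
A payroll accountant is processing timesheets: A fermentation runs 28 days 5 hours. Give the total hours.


Days: 28
Extra hours: 5
Hours per day: 24
Days to hours: 28 x 24 = 672
Total: 672 + 5 = 677

677


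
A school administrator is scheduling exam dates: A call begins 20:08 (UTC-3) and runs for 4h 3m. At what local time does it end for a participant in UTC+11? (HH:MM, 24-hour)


Start: 20:08 in UTC-3
Step 1 - add duration:
  minutes: 8 + 3 = 11
  hours: 20 + 4 + 0 = 24
  end in UTC-3: 00:11
Step 2 - convert UTC-3 -> UTC+11:
  offset difference: 11 - (-3) = 14 hours
  0 + (14) = 14 -> mod 24 = 14
Result: 14:11 in UTC+11

14:11


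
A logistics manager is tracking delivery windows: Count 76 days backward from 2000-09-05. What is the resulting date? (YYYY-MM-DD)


Start: 2000-09-05
Subtracting 76 days
Days already passed in September: 5
After going back through September: 71 more days to subtract
August 2000: 31 days, 40 remaining
July 2000: 31 days, 9 remaining
June 2000 has 30 days, need 9
Result: 2000-06-21

2000-06-21


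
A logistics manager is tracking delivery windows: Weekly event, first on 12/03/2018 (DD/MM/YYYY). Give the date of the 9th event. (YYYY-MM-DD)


First occurrence: 2018-03-12 (occurrence 1)
Each occurrence is 7 days after the previous.
Occurrence 9 is 8 weeks after the first.
8 weeks = 56 days
2018-03-12 + 56 days = 2018-05-07

2018-05-07


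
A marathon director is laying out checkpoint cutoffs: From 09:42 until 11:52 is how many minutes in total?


Start time: 09:42 = 582 minutes from midnight
End time: 11:52 = 712 minutes from midnight
Difference: 712 - 582 = 130 minutes
That is 2 hours and 10 minutes

130


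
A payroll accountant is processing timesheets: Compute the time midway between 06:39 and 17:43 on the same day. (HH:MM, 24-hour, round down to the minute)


Start time: 06:39 = 399 minutes from midnight
End time: 17:43 = 1063 minutes from midnight
Sum: 399 + 1063 = 1462
Midpoint: 1462 / 2 = 731 minutes
Convert: 731 / 60 = 12 hours, 11 minutes
Result: 12:11

12:11


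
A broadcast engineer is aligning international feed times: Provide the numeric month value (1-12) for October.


Calendar month order:
9. September
10. October <--
11. November
October is month number 10

10


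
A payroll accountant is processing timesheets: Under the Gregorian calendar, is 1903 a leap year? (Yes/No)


Year: 1903
Divisible by 4? 1903 / 4 = 475.75 -> No
Not divisible by 4, so NOT a leap year

No


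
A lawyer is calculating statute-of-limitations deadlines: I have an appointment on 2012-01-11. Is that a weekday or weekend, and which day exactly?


Date: 2012-01-11
January 1, 2012 is a Sunday
Day of year: 11
Offset from Jan 1: 10 days
10 mod 7 = 3
Result: Wednesday

Wednesday


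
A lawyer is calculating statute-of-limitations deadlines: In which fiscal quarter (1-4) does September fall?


Month: September (month 9)
Q1: January-March (months 1-3)
Q2: April-June (months 4-6)
Q3: July-September (months 7-9)
Q4: October-December (months 10-12)
Month 9 falls in Q3

3


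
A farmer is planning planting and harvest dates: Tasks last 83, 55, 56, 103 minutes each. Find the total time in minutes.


Durations: 83, 55, 56, 103
Running sum: 83
+ 55 = 138
+ 56 = 194
+ 103 = 297
Total duration: 297 minutes
That is 4 hours and 57 minutes

297


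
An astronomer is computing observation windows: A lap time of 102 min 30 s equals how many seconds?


Minutes: 102
Seconds: 30
Convert minutes to seconds: 102 x 60 = 6120
Add remaining seconds: 6120 + 30 = 6150

6150


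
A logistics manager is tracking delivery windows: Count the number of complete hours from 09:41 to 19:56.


Start: 09:41
End: 19:56
Hour difference: 19 - 9 = 10 hours
Minute difference: 56 - 41 = 15 minutes
Total minutes: 615
Complete hours: 615 / 60 = 10 (remainder 15)

10


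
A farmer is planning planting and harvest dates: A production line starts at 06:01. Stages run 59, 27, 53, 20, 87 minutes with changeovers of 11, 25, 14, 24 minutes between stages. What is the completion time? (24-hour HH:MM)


Start: 06:01 = 361 min from midnight
  after task 1 (59 min): 07:00
  after break (11 min): 07:11
  after task 2 (27 min): 07:38
  after break (25 min): 08:03
  after task 3 (53 min): 08:56
  after break (14 min): 09:10
  after task 4 (20 min): 09:30
  after break (24 min): 09:54
  after task 5 (87 min): 11:21
Total elapsed: 320 minutes
End time: 11:21

11:21


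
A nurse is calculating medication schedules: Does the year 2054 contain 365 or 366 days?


Year: 2054
Check leap year rules:
Divisible by 4? No
2054 is not a leap year
Days: 365

365


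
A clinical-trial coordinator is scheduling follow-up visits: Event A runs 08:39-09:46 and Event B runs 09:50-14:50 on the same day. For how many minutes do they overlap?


Interval A: [519, 586] minutes from midnight
Interval B: [590, 890] minutes from midnight
Overlap start = max(519, 590) = 590
Overlap end = min(586, 890) = 586
End <= start, so the intervals do not overlap: 0 minutes

0


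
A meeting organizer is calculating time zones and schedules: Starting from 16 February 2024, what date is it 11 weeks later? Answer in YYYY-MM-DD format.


Start: 2024-02-16
Weeks to add: 11
Convert to days: 11 x 7 = 77 days
Add 77 days to 2024-02-16
Result: 2024-05-03

2024-05-03


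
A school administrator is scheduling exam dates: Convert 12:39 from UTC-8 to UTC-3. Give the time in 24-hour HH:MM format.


Local time: 12:39 at UTC-8 (offset -8h)
Target zone: UTC-3 (offset -3h)
Difference: -3 - (-8) = 5 hours
Calculation: 12 + (5) = 17
Result: 17:39

17:39


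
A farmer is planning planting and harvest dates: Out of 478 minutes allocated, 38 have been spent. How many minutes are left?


Total budget: 478 minutes
Time used: 38 minutes
Remaining: 478 - 38 = 440 minutes
Percent used: 7.9%
Percent remaining: 92.1%

440


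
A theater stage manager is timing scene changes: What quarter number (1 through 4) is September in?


Month: September (month 9)
Q1: January-March (months 1-3)
Q2: April-June (months 4-6)
Q3: July-September (months 7-9)
Q4: October-December (months 10-12)
Month 9 falls in Q3

3


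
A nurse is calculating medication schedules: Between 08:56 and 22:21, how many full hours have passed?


Start: 08:56
End: 22:21
Hour difference: 22 - 8 = 14 hours
Minute difference: 21 - 56 = -35 minutes
Total minutes: 805
Complete hours: 805 / 60 = 13 (remainder 25)

13


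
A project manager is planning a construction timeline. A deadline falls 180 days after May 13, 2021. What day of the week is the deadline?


Start: 2021-05-13 (Thursday)
Step 1 - find target date: add 180 days
  2021-05-13 + 180 days = 2021-11-09
Step 2 - day of week:
  180 mod 7 = 5
  Thursday + 5 days -> Tuesday
Result: Tuesday (2021-11-09)

Tuesday


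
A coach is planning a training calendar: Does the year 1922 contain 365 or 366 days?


Year: 1922
Check leap year rules:
Divisible by 4? No
1922 is not a leap year
Days: 365

365


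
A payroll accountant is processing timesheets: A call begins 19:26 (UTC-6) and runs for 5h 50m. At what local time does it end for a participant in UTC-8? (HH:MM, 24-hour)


Start: 19:26 in UTC-6
Step 1 - add duration:
  minutes: 26 + 50 = 76 (carry 1h)
  hours: 19 + 5 + 1 = 25
  end in UTC-6: 01:16
Step 2 - convert UTC-6 -> UTC-8:
  offset difference: -8 - (-6) = -2 hours
  1 + (-2) = -1 -> mod 24 = 23
Result: 23:16 in UTC-8

23:16


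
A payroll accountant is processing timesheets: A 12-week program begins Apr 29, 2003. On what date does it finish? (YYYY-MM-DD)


Start: 2003-04-29
Weeks to add: 12
Convert to days: 12 x 7 = 84 days
Add 84 days to 2003-04-29
Result: 2003-07-22

2003-07-22


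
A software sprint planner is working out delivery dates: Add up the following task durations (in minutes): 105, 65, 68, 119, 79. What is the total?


Durations: 105, 65, 68, 119, 79
Running sum: 105
+ 65 = 170
+ 68 = 238
+ 119 = 357
+ 79 = 436
Total duration: 436 minutes
That is 7 hours and 16 minutes

436


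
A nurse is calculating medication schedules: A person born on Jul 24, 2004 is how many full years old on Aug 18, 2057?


Birth: 2004-07-24
Reference: 2057-08-18
Year difference: 2057 - 2004 = 53
Has birthday (07-24) occurred by 08-18? Yes
Age in full years: 53

53


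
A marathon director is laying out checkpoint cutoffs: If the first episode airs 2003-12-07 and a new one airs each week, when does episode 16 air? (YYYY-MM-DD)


First occurrence: 2003-12-07 (occurrence 1)
Each occurrence is 7 days after the previous.
Occurrence 16 is 15 weeks after the first.
15 weeks = 105 days
2003-12-07 + 105 days = 2004-03-21

2004-03-21


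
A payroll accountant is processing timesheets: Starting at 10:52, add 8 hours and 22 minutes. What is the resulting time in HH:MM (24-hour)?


Start time: 10:52
Adding: 8 hours 22 minutes
Minutes: 52 + 22 = 74
Minute overflow: 74 >= 60, so carry 1 hour, minutes = 14
Hours: 10 + 8 + 1 = 19
Result: 19:14

19:14


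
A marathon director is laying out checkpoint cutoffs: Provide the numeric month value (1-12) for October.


Calendar month order:
9. September
10. October <--
11. November
October is month number 10

10


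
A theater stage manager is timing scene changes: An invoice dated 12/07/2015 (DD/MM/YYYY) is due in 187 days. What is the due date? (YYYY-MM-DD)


Start: 2015-07-12
Adding 187 days
Days remaining in July: 19
After July: 168 days still to add
August 2015: 31 days, 137 remaining
September 2015: 30 days, 107 remaining
October 2015: 31 days, 76 remaining
November 2015: 30 days, 46 remaining
Result: 2016-01-15

2016-01-15


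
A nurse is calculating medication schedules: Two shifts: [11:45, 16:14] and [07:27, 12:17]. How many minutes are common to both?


Interval A: [705, 974] minutes from midnight
Interval B: [447, 737] minutes from midnight
Overlap start = max(705, 447) = 705
Overlap end = min(974, 737) = 737
Overlap = 737 - 705 = 32 minutes

32


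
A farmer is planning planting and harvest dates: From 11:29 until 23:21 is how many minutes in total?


Start time: 11:29 = 689 minutes from midnight
End time: 23:21 = 1401 minutes from midnight
Difference: 1401 - 689 = 712 minutes
That is 11 hours and 52 minutes

712


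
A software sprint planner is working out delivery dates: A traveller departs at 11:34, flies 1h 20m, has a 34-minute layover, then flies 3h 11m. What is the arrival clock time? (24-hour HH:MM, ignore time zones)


Depart: 11:34
Leg 1: +80 min -> 12:54
Layover: +34 min -> 13:28
Leg 2: +191 min -> 16:39
Total travel: 305 minutes = 5h 5m
Arrival: 16:39

16:39


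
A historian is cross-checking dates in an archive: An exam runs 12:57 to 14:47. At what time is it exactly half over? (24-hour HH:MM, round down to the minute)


Start time: 12:57 = 777 minutes from midnight
End time: 14:47 = 887 minutes from midnight
Sum: 777 + 887 = 1664
Midpoint: 1664 / 2 = 832 minutes
Convert: 832 / 60 = 13 hours, 52 minutes
Result: 13:52

13:52


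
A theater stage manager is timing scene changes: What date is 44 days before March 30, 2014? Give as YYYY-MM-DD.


Start: 2014-03-30
Subtracting 44 days
Days already passed in March: 30
After going back through March: 14 more days to subtract
February 2014 has 28 days, need 14
Result: 2014-02-14

2014-02-14


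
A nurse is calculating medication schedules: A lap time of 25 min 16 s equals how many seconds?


Minutes: 25
Seconds: 16
Convert minutes to seconds: 25 x 60 = 1500
Add remaining seconds: 1500 + 16 = 1516

1516


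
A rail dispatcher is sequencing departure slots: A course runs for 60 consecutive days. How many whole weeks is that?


Total days: 60
Days per week: 7
Division: 60 / 7 = 8 remainder 4
Complete weeks: 8
Remaining days: 4

8


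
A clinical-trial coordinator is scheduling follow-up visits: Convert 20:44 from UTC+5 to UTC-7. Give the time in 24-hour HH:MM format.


Local time: 20:44 at UTC+5 (offset 5h)
Target zone: UTC-7 (offset -7h)
Difference: -7 - (5) = -12 hours
Calculation: 20 + (-12) = 8
Result: 08:44

08:44


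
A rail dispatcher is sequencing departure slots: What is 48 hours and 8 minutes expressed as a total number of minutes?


Hours: 48
Minutes: 8
Convert hours to minutes: 48 x 60 = 2880
Add remaining minutes: 2880 + 8 = 2888

2888


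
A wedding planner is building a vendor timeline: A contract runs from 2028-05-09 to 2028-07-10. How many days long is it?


Start date: 2028-05-09
End date: 2028-07-10
May 2028: +23 days
Jun 2028: +30 days
Jul 2028: +9 days
Total: 62 days

62


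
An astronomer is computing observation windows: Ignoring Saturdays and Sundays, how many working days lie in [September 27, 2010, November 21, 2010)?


Start: 2010-09-27 (Monday)
End (exclusive): 2010-11-21 (Sunday)
Total calendar days: 55
Full weeks: 55 // 7 = 7 -> 35 weekdays
Remaining 6 days starting on Monday:
  Mon(w), Tue(w), Wed(w), Thu(w), Fri(w), Sat(-) -> 5 weekdays
Total business days: 35 + 5 = 40

40


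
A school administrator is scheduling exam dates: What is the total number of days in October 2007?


Month: October
Year: 2007
October is a 31-day month
Total: 31 days

31


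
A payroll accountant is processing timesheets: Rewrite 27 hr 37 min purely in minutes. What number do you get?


Hours: 27
Extra minutes: 37
Minutes per hour: 60
Hours to minutes: 27 x 60 = 1620
Total: 1620 + 37 = 1657

1657


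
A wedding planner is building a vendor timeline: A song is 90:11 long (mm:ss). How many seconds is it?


Minutes: 90
Extra seconds: 11
Seconds per minute: 60
Minutes to seconds: 90 x 60 = 5400
Total: 5400 + 11 = 5411

5411


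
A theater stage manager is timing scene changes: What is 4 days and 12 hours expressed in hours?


Days: 4
Extra hours: 12
Hours per day: 24
Days to hours: 4 x 24 = 96
Total: 96 + 12 = 108

108


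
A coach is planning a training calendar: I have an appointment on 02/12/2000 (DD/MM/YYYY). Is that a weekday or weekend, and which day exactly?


Date: 2000-12-02
January 1, 2000 is a Saturday
Day of year: 337
Offset from Jan 1: 336 days
336 mod 7 = 0
Result: Saturday

Saturday


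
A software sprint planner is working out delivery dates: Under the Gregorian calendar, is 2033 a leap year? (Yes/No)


Year: 2033
Divisible by 4? 2033 / 4 = 508.25 -> No
Not divisible by 4, so NOT a leap year

No


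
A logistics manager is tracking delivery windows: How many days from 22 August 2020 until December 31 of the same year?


Start: August 22, 2020
End: December 31, 2020
Days left in August: 9
September: 30
October: 31
November: 30
December: 31
Sum of remaining months: 122
Total: 9 + 122 = 131

131


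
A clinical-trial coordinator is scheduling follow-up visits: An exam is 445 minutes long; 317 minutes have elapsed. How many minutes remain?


Total budget: 445 minutes
Time used: 317 minutes
Remaining: 445 - 317 = 128 minutes
Percent used: 71.2%
Percent remaining: 28.8%

128


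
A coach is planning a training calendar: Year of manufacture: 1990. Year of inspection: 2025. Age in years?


Birth year: 1990
Current year: 2025
Age = current year - birth year
Age = 2025 - 1990 = 35

35


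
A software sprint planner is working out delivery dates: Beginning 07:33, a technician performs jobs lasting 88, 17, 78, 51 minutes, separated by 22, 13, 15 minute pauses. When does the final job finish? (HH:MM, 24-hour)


Start: 07:33 = 453 min from midnight
  after task 1 (88 min): 09:01
  after break (22 min): 09:23
  after task 2 (17 min): 09:40
  after break (13 min): 09:53
  after task 3 (78 min): 11:11
  after break (15 min): 11:26
  after task 4 (51 min): 12:17
Total elapsed: 284 minutes
End time: 12:17

12:17


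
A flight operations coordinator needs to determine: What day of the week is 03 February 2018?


Date: 2018-02-03
January 1, 2018 is a Monday
Day of year: 34
Offset from Jan 1: 33 days
33 mod 7 = 5
Result: Saturday

Saturday


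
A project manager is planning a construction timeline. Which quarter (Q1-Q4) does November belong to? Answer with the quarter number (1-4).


Month: November (month 11)
Q1: January-March (months 1-3)
Q2: April-June (months 4-6)
Q3: July-September (months 7-9)
Q4: October-December (months 10-12)
Month 11 falls in Q4

4


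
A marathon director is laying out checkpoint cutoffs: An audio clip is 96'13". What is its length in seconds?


Minutes: 96
Seconds: 13
Convert minutes to seconds: 96 x 60 = 5760
Add remaining seconds: 5760 + 13 = 5773

5773


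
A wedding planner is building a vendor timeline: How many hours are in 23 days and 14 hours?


Days: 23
Extra hours: 14
Hours per day: 24
Days to hours: 23 x 24 = 552
Total: 552 + 14 = 566

566


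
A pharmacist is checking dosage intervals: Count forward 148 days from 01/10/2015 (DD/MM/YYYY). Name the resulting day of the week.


Start: 2015-10-01 (Thursday)
Step 1 - find target date: add 148 days
  2015-10-01 + 148 days = 2016-02-26
Step 2 - day of week:
  148 mod 7 = 1
  Thursday + 1 days -> Friday
Result: Friday (2016-02-26)

Friday


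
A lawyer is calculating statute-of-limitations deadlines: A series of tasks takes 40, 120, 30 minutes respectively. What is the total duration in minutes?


Durations: 40, 120, 30
Running sum: 40
+ 120 = 160
+ 30 = 190
Total duration: 190 minutes
That is 3 hours and 10 minutes

190


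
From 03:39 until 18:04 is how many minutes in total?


Start time: 03:39 = 219 minutes from midnight
End time: 18:04 = 1084 minutes from midnight
Difference: 1084 - 219 = 865 minutes
That is 14 hours and 25 minutes

865


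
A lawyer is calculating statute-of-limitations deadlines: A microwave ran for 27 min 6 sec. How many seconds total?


Minutes: 27
Extra seconds: 6
Seconds per minute: 60
Minutes to seconds: 27 x 60 = 1620
Total: 1620 + 6 = 1626

1626


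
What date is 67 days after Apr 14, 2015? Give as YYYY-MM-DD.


Start: 2015-04-14
Adding 67 days
Days remaining in April: 16
After April: 51 days still to add
May 2015: 31 days, 20 remaining
June 2015 has 30 days, need 20
Result: 2015-06-20

2015-06-20


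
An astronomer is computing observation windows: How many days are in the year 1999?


Year: 1999
Check leap year rules:
Divisible by 4? No
1999 is not a leap year
Days: 365

365


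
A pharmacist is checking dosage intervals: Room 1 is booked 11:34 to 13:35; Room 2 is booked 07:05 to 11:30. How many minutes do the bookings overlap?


Interval A: [694, 815] minutes from midnight
Interval B: [425, 690] minutes from midnight
Overlap start = max(694, 425) = 694
Overlap end = min(815, 690) = 690
End <= start, so the intervals do not overlap: 0 minutes

0


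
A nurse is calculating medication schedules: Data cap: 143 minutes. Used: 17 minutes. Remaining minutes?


Total budget: 143 minutes
Time used: 17 minutes
Remaining: 143 - 17 = 126 minutes
Percent used: 11.9%
Percent remaining: 88.1%

126


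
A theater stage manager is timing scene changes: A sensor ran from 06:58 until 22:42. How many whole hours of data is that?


Start: 06:58
End: 22:42
Hour difference: 22 - 6 = 16 hours
Minute difference: 42 - 58 = -16 minutes
Total minutes: 944
Complete hours: 944 / 60 = 15 (remainder 44)

15


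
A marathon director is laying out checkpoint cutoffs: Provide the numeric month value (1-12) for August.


Calendar month order:
7. July
8. August <--
9. September
August is month number 8

8


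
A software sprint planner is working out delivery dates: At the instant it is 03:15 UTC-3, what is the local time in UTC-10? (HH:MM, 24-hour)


Local time: 03:15 at UTC-3 (offset -3h)
Target zone: UTC-10 (offset -10h)
Difference: -10 - (-3) = -7 hours
Calculation: 3 + (-7) = -4
Wraparound: (-4) mod 24 = 20
Result: 20:15

20:15


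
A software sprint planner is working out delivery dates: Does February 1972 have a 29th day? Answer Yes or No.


Year: 1972
Divisible by 4? 1972 / 4 = 493.0 -> Yes
Divisible by 100? 1972 / 100 = 19.72 -> No
Divisible by 4 but not 100, so it IS a leap year

Yes


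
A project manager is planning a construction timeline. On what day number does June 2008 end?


Month: June
Year: 2008
June is a 30-day month
Total: 30 days

30


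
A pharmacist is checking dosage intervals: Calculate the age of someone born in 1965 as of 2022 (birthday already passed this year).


Birth year: 1965
Current year: 2022
Age = current year - birth year
Age = 2022 - 1965 = 57

57


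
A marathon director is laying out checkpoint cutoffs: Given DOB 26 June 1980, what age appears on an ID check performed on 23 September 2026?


Birth: 1980-06-26
Reference: 2026-09-23
Year difference: 2026 - 1980 = 46
Has birthday (06-26) occurred by 09-23? Yes
Age in full years: 46

46


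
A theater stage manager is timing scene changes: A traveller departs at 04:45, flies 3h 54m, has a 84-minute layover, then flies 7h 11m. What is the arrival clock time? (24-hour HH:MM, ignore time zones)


Depart: 04:45
Leg 1: +234 min -> 08:39
Layover: +84 min -> 10:03
Leg 2: +431 min -> 17:14
Total travel: 749 minutes = 12h 29m
Arrival: 17:14

17:14


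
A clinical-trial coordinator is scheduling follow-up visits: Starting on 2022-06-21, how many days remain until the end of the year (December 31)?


Start: June 21, 2022
End: December 31, 2022
Days left in June: 9
July: 31
August: 31
September: 30
October: 31
... plus remaining months
Sum of remaining months: 184
Total: 9 + 184 = 193

193


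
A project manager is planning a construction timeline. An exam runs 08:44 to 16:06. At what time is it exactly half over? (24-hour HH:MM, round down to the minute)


Start time: 08:44 = 524 minutes from midnight
End time: 16:06 = 966 minutes from midnight
Sum: 524 + 966 = 1490
Midpoint: 1490 / 2 = 745 minutes
Convert: 745 / 60 = 12 hours, 25 minutes
Result: 12:25

12:25


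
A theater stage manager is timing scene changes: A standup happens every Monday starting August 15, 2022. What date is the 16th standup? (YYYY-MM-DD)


First occurrence: 2022-08-15 (occurrence 1)
Each occurrence is 7 days after the previous.
Occurrence 16 is 15 weeks after the first.
15 weeks = 105 days
2022-08-15 + 105 days = 2022-11-28

2022-11-28


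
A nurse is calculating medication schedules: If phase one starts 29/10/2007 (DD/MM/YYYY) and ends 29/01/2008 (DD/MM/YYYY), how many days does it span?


Start date: 2007-10-29
End date: 2008-01-29
Oct 2007: +3 days
Nov 2007: +30 days
Dec 2007: +31 days
Jan 2008: +28 days
Total: 92 days

92


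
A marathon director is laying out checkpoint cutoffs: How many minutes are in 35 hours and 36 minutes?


Hours: 35
Minutes: 36
Convert hours to minutes: 35 x 60 = 2100
Add remaining minutes: 2100 + 36 = 2136

2136


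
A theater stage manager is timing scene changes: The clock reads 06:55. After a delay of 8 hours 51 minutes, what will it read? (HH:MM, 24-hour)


Start time: 06:55
Adding: 8 hours 51 minutes
Minutes: 55 + 51 = 106
Minute overflow: 106 >= 60, so carry 1 hour, minutes = 46
Hours: 6 + 8 + 1 = 15
Result: 15:46

15:46


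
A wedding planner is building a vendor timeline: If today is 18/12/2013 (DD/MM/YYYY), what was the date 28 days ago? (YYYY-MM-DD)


Start: 2013-12-18
Subtracting 28 days
Days already passed in December: 18
After going back through December: 10 more days to subtract
November 2013 has 30 days, need 10
Result: 2013-11-20

2013-11-20


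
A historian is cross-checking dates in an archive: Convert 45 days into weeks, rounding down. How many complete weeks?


Total days: 45
Days per week: 7
Division: 45 / 7 = 6 remainder 3
Complete weeks: 6
Remaining days: 3

6


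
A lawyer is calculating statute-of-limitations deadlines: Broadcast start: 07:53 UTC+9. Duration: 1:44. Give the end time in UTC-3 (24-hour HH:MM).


Start: 07:53 in UTC+9
Step 1 - add duration:
  minutes: 53 + 44 = 97 (carry 1h)
  hours: 7 + 1 + 1 = 9
  end in UTC+9: 09:37
Step 2 - convert UTC+9 -> UTC-3:
  offset difference: -3 - (9) = -12 hours
  9 + (-12) = -3 -> mod 24 = 21
Result: 21:37 in UTC-3

21:37


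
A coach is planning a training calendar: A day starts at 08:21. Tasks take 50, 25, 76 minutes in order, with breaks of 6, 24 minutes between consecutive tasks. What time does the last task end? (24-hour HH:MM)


Start: 08:21 = 501 min from midnight
  after task 1 (50 min): 09:11
  after break (6 min): 09:17
  after task 2 (25 min): 09:42
  after break (24 min): 10:06
  after task 3 (76 min): 11:22
Total elapsed: 181 minutes
End time: 11:22

11:22


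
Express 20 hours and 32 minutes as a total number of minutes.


Hours: 20
Extra minutes: 32
Minutes per hour: 60
Hours to minutes: 20 x 60 = 1200
Total: 1200 + 32 = 1232

1232


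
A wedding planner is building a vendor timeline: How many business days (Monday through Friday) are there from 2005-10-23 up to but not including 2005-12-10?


Start: 2005-10-23 (Sunday)
End (exclusive): 2005-12-10 (Saturday)
Total calendar days: 48
Full weeks: 48 // 7 = 6 -> 30 weekdays
Remaining 6 days starting on Sunday:
  Sun(-), Mon(w), Tue(w), Wed(w), Thu(w), Fri(w) -> 5 weekdays
Total business days: 30 + 5 = 35

35


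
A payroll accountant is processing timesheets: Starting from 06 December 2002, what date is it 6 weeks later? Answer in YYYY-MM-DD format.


Start: 2002-12-06
Weeks to add: 6
Convert to days: 6 x 7 = 42 days
Add 42 days to 2002-12-06
Result: 2003-01-17

2003-01-17


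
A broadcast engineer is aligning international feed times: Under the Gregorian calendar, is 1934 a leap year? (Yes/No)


Year: 1934
Divisible by 4? 1934 / 4 = 483.5 -> No
Not divisible by 4, so NOT a leap year

No


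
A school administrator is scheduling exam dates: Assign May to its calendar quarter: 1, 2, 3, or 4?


Month: May (month 5)
Q1: January-March (months 1-3)
Q2: April-June (months 4-6)
Q3: July-September (months 7-9)
Q4: October-December (months 10-12)
Month 5 falls in Q2

2


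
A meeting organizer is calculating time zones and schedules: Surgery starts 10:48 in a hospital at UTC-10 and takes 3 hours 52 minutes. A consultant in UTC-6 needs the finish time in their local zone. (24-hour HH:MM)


Start: 10:48 in UTC-10
Step 1 - add duration:
  minutes: 48 + 52 = 100 (carry 1h)
  hours: 10 + 3 + 1 = 14
  end in UTC-10: 14:40
Step 2 - convert UTC-10 -> UTC-6:
  offset difference: -6 - (-10) = 4 hours
  14 + (4) = 18 -> mod 24 = 18
Result: 18:40 in UTC-6

18:40


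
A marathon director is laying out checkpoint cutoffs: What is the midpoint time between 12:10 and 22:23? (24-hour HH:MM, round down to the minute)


Start time: 12:10 = 730 minutes from midnight
End time: 22:23 = 1343 minutes from midnight
Sum: 730 + 1343 = 2073
Midpoint: 2073 / 2 = 1036 minutes
Convert: 1036 / 60 = 17 hours, 16 minutes
Result: 17:16

17:16


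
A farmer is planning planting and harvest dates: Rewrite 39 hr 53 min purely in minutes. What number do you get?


Hours: 39
Extra minutes: 53
Minutes per hour: 60
Hours to minutes: 39 x 60 = 2340
Total: 2340 + 53 = 2393

2393


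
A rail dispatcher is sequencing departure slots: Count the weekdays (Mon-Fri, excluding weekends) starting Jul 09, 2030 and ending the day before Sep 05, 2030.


Start: 2030-07-09 (Tuesday)
End (exclusive): 2030-09-05 (Thursday)
Total calendar days: 58
Full weeks: 58 // 7 = 8 -> 40 weekdays
Remaining 2 days starting on Tuesday:
  Tue(w), Wed(w) -> 2 weekdays
Total business days: 40 + 2 = 42

42


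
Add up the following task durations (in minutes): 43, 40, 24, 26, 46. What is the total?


Durations: 43, 40, 24, 26, 46
Running sum: 43
+ 40 = 83
+ 24 = 107
+ 26 = 133
+ 46 = 179
Total duration: 179 minutes
That is 2 hours and 59 minutes

179


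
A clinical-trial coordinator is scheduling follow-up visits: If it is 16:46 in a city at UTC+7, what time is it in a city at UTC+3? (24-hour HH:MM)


Local time: 16:46 at UTC+7 (offset 7h)
Target zone: UTC+3 (offset 3h)
Difference: 3 - (7) = -4 hours
Calculation: 16 + (-4) = 12
Result: 12:46

12:46


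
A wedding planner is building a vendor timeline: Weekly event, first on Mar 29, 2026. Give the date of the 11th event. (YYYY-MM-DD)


First occurrence: 2026-03-29 (occurrence 1)
Each occurrence is 7 days after the previous.
Occurrence 11 is 10 weeks after the first.
10 weeks = 70 days
2026-03-29 + 70 days = 2026-06-07

2026-06-07


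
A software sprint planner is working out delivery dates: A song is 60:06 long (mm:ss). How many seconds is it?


Minutes: 60
Extra seconds: 6
Seconds per minute: 60
Minutes to seconds: 60 x 60 = 3600
Total: 3600 + 6 = 3606

3606


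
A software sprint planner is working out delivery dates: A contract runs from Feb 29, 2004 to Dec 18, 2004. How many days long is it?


Start date: 2004-02-29
End date: 2004-12-18
Feb 2004: +1 days
Mar 2004: +31 days
Apr 2004: +30 days
... (8 more months)
Total: 293 days

293


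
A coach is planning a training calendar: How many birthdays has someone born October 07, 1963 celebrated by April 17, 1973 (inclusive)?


Birth: 1963-10-07
Reference: 1973-04-17
Year difference: 1973 - 1963 = 10
Has birthday (10-07) occurred by 04-17? No
Birthday not yet reached this year -> subtract 1
Age in full years: 9

9


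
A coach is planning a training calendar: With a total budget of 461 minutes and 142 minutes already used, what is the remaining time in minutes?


Total budget: 461 minutes
Time used: 142 minutes
Remaining: 461 - 142 = 319 minutes
Percent used: 30.8%
Percent remaining: 69.2%

319


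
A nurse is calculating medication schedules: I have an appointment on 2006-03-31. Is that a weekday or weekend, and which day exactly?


Date: 2006-03-31
January 1, 2006 is a Sunday
Day of year: 90
Offset from Jan 1: 89 days
89 mod 7 = 5
Result: Friday

Friday


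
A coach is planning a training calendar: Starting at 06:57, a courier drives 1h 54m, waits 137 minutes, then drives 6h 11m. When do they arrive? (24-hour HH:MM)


Depart: 06:57
Leg 1: +114 min -> 08:51
Layover: +137 min -> 11:08
Leg 2: +371 min -> 17:19
Total travel: 622 minutes = 10h 22m
Arrival: 17:19

17:19


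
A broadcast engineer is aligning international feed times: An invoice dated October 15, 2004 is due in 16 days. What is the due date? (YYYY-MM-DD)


Start: 2004-10-15
Adding 16 days
Days remaining in October: 16
Result: 2004-10-31

2004-10-31


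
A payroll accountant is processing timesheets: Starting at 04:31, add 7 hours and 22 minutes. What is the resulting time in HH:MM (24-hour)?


Start time: 04:31
Adding: 7 hours 22 minutes
Minutes: 31 + 22 = 53
Hours: 4 + 7 + 0 = 11
Result: 11:53

11:53
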